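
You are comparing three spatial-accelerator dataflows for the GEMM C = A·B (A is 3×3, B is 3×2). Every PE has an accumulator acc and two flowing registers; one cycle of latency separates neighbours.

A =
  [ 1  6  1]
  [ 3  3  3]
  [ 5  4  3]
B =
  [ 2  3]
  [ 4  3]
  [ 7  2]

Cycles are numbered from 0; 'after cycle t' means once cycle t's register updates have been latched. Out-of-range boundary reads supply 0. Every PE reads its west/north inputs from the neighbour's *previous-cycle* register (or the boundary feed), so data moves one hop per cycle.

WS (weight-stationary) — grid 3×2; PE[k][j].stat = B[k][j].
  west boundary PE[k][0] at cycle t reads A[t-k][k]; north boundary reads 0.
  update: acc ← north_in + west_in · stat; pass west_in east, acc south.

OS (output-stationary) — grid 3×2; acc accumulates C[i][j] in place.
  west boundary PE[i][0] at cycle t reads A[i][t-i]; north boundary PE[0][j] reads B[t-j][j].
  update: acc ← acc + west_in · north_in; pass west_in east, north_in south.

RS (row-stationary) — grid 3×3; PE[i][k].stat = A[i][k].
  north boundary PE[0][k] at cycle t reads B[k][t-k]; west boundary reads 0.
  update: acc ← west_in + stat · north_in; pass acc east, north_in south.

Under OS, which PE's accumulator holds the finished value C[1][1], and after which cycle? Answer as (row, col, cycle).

(row, col, cycle) = (1, 1, 4)

OS — PE[1][1] is where C[1][1] collects:
  c0 r1c1: 0 / 0 / 0
  c1 r1c1: 0 / 0 / 0
  c2 r1c1: 9 / 3 / 3
  c3 r1c1: 18 / 3 / 3
  c4 r1c1: 24 / 3 / 2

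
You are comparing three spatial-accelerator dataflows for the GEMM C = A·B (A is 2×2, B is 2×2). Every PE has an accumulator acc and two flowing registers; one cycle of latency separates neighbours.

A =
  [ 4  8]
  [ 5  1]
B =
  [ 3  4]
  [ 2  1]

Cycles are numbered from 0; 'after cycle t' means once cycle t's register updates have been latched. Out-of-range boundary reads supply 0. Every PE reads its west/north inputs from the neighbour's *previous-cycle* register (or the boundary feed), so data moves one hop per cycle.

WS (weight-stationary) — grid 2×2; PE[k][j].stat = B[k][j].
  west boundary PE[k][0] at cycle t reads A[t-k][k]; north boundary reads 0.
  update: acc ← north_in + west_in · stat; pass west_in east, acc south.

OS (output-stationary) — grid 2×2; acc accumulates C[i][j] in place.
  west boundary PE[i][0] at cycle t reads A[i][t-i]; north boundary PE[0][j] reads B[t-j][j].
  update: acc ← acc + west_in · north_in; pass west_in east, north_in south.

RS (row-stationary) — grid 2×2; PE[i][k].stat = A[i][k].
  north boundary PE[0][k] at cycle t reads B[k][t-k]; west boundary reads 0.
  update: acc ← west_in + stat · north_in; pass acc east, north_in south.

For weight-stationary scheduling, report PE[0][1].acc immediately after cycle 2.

Tracing WS — 2×2 array, target PE[0][1]:
  c0 r0c0: 12 / 4 / 12
  c0 r0c1: 0 / 0 / 0
  c1 r0c0: 15 / 5 / 15
  c1 r0c1: 16 / 4 / 16
  c2 r0c0: 0 / 0 / 0
  c2 r0c1: 20 / 5 / 20

PE[0][1].acc = 20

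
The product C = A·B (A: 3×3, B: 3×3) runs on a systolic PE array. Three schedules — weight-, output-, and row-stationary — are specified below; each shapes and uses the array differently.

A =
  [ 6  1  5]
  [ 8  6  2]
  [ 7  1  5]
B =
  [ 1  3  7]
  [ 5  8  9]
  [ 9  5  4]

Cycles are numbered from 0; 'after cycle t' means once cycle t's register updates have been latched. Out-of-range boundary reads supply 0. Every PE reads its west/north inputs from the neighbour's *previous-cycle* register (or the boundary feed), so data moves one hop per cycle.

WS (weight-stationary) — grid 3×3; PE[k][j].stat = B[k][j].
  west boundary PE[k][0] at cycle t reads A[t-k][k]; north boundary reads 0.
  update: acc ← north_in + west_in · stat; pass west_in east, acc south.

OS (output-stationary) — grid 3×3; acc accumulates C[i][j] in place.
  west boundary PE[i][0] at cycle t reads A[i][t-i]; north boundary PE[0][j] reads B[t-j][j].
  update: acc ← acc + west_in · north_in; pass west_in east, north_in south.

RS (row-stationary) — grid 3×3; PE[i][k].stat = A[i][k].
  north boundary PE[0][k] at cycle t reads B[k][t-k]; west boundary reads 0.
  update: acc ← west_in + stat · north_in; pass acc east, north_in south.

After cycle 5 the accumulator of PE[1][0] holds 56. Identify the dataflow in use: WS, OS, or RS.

WS (3×3 grid), PE[1][0]:
  cycle 0: PE[1][0] → acc 0, east 0, south 0
  cycle 1: PE[1][0] → acc 11, east 1, south 11
  cycle 2: PE[1][0] → acc 38, east 6, south 38
  cycle 3: PE[1][0] → acc 12, east 1, south 12
  cycle 4: PE[1][0] → acc 0, east 0, south 0
  cycle 5: PE[1][0] → acc 0, east 0, south 0
OS (3×3 grid), PE[1][0]:
  cycle 0: PE[1][0] → acc 0, east 0, south 0
  cycle 1: PE[1][0] → acc 8, east 8, south 1
  cycle 2: PE[1][0] → acc 38, east 6, south 5
  cycle 3: PE[1][0] → acc 56, east 2, south 9
  cycle 4: PE[1][0] → acc 56, east 0, south 0
  cycle 5: PE[1][0] → acc 56, east 0, south 0
RS (3×3 grid), PE[1][0]:
  cycle 0: PE[1][0] → acc 0, east 0, south 0
  cycle 1: PE[1][0] → acc 8, east 8, south 1
  cycle 2: PE[1][0] → acc 24, east 24, south 3
  cycle 3: PE[1][0] → acc 56, east 56, south 7
  cycle 4: PE[1][0] → acc 0, east 0, south 0
  cycle 5: PE[1][0] → acc 0, east 0, south 0

dataflow = OS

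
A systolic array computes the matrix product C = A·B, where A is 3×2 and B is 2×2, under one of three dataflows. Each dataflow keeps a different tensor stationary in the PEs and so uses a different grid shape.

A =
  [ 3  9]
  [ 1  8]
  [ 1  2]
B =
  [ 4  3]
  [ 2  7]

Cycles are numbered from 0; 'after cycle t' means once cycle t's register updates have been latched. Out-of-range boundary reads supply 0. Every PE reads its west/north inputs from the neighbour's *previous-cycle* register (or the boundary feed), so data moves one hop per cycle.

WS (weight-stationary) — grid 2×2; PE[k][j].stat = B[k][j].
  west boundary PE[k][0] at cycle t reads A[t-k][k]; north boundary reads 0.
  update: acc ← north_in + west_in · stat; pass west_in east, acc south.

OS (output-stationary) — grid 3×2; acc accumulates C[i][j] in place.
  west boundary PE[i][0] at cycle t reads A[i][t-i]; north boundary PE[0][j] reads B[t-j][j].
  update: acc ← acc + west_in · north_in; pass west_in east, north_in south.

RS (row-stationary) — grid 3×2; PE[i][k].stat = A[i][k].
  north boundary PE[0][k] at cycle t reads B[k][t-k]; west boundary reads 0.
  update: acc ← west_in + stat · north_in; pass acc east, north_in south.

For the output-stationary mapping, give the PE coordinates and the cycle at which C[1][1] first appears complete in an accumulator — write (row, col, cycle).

(row, col, cycle) = (1, 1, 3)

OS — PE[1][1] is where C[1][1] collects:
  @0  [1,1]  acc 0  |  →0  ↓0
  @1  [1,1]  acc 0  |  →0  ↓0
  @2  [1,1]  acc 3  |  →1  ↓3
  @3  [1,1]  acc 59  |  →8  ↓7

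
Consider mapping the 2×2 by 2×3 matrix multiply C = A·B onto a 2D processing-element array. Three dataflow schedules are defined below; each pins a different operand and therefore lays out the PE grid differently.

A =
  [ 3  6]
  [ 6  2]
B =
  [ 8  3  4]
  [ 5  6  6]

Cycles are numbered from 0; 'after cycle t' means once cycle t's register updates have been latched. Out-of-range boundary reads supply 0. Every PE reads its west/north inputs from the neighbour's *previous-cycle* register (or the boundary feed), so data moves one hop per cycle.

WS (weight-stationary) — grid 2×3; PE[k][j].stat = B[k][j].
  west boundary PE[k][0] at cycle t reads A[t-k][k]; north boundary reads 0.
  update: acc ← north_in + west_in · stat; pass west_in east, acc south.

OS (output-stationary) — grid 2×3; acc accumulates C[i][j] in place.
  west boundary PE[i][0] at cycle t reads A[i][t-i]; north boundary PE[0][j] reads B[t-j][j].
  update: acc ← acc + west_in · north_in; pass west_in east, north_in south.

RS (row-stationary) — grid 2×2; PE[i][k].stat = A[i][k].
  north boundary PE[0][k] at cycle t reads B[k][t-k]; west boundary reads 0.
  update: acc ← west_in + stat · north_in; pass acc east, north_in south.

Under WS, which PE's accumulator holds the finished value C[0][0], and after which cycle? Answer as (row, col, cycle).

(row, col, cycle) = (1, 0, 1)

WS — PE[1][0] is where C[0][0] collects:
  step 0 · PE1,0: acc=0; fwd→0 fwd↓0
  step 1 · PE1,0: acc=54; fwd→6 fwd↓54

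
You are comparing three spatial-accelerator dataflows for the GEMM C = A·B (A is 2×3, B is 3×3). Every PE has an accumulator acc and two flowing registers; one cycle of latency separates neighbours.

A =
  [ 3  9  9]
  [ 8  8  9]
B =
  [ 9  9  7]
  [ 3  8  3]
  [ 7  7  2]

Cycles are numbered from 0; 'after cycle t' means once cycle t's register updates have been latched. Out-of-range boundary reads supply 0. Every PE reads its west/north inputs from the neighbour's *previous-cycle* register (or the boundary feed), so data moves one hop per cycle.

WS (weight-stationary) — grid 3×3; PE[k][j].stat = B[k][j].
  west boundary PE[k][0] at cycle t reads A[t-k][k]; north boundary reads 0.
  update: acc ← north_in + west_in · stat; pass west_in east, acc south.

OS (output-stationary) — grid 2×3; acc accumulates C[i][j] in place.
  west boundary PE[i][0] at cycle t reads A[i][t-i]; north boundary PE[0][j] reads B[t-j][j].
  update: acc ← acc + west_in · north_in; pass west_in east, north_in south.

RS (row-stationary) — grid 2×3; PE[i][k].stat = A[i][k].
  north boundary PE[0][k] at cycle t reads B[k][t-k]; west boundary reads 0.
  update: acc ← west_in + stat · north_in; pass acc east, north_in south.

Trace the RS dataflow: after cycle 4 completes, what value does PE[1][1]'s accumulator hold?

Tracing RS — 2×3 array, target PE[1][1]:
  after 0 — PE[0][1] acc=0, pass-E 0, pass-S 0
  after 0 — PE[1][0] acc=0, pass-E 0, pass-S 0
  after 0 — PE[1][1] acc=0, pass-E 0, pass-S 0
  after 1 — PE[0][1] acc=54, pass-E 54, pass-S 3
  after 1 — PE[1][0] acc=72, pass-E 72, pass-S 9
  after 1 — PE[1][1] acc=0, pass-E 0, pass-S 0
  after 2 — PE[0][1] acc=99, pass-E 99, pass-S 8
  after 2 — PE[1][0] acc=72, pass-E 72, pass-S 9
  after 2 — PE[1][1] acc=96, pass-E 96, pass-S 3
  after 3 — PE[0][1] acc=48, pass-E 48, pass-S 3
  after 3 — PE[1][0] acc=56, pass-E 56, pass-S 7
  after 3 — PE[1][1] acc=136, pass-E 136, pass-S 8
  after 4 — PE[0][1] acc=0, pass-E 0, pass-S 0
  after 4 — PE[1][0] acc=0, pass-E 0, pass-S 0
  after 4 — PE[1][1] acc=80, pass-E 80, pass-S 3

PE[1][1].acc = 80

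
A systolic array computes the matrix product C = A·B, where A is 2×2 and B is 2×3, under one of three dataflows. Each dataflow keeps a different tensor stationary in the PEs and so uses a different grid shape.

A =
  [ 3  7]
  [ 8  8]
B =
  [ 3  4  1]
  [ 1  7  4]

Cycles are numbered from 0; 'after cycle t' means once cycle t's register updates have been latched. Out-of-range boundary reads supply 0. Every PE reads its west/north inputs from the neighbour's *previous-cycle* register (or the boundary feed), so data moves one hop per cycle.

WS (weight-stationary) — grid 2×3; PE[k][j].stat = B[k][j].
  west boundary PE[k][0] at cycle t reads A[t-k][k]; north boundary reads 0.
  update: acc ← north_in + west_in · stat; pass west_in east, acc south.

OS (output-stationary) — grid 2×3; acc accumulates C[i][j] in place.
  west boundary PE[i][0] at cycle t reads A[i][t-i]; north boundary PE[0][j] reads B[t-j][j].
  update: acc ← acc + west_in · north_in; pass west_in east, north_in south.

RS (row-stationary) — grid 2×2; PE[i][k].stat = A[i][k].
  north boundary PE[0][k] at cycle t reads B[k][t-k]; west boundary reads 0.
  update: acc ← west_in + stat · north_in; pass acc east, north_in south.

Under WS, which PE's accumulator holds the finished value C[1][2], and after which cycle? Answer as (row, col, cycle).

(row, col, cycle) = (1, 2, 4)

WS: C[1][2] accumulates in PE[1][2]:
  after 0 — PE[1][2] acc=0, pass-E 0, pass-S 0
  after 1 — PE[1][2] acc=0, pass-E 0, pass-S 0
  after 2 — PE[1][2] acc=0, pass-E 0, pass-S 0
  after 3 — PE[1][2] acc=31, pass-E 7, pass-S 31
  after 4 — PE[1][2] acc=40, pass-E 8, pass-S 40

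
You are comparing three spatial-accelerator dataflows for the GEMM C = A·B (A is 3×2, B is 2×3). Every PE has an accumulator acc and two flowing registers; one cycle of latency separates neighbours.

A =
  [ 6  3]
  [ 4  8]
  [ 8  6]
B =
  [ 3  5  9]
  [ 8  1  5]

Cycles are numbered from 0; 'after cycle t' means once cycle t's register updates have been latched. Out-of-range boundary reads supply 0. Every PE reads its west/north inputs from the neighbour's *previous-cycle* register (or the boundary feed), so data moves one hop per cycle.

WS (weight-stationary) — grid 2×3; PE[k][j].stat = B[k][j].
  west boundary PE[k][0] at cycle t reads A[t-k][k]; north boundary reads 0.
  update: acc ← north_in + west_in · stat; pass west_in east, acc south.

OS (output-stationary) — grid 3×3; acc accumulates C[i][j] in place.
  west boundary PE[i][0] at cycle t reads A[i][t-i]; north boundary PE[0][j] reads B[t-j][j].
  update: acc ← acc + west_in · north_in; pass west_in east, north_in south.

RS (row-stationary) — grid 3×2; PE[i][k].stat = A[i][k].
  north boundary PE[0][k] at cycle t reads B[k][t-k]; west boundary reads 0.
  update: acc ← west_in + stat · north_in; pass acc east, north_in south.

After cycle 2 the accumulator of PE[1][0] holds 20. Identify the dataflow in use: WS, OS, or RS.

dataflow = RS

WS (2×3 grid), PE[1][0]:
  cycle 0: PE[1][0] → acc 0, east 0, south 0
  cycle 1: PE[1][0] → acc 42, east 3, south 42
  cycle 2: PE[1][0] → acc 76, east 8, south 76
OS (3×3 grid), PE[1][0]:
  cycle 0: PE[1][0] → acc 0, east 0, south 0
  cycle 1: PE[1][0] → acc 12, east 4, south 3
  cycle 2: PE[1][0] → acc 76, east 8, south 8
RS (3×2 grid), PE[1][0]:
  cycle 0: PE[1][0] → acc 0, east 0, south 0
  cycle 1: PE[1][0] → acc 12, east 12, south 3
  cycle 2: PE[1][0] → acc 20, east 20, south 5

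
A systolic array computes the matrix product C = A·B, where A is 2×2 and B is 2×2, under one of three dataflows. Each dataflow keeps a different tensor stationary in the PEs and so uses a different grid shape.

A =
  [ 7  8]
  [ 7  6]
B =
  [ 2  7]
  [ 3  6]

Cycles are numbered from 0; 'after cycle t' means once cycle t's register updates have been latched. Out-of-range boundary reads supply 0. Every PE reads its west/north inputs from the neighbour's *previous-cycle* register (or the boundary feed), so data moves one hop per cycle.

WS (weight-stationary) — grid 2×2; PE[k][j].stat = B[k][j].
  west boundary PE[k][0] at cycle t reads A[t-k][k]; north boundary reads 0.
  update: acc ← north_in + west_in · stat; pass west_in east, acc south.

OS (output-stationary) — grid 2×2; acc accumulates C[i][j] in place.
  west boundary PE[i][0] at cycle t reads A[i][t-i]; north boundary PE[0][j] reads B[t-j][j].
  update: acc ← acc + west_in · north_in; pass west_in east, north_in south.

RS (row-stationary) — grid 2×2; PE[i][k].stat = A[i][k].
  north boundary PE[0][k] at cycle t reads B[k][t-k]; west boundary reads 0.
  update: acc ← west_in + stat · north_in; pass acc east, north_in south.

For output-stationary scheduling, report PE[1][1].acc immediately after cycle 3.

PE[1][1].acc = 85

OS 2×2: PE[1][1] cycle-by-cycle (with neighbour feeds):
  t=0 PE[0][1]: acc=0 h=0 v=0
  t=0 PE[1][0]: acc=0 h=0 v=0
  t=0 PE[1][1]: acc=0 h=0 v=0
  t=1 PE[0][1]: acc=49 h=7 v=7
  t=1 PE[1][0]: acc=14 h=7 v=2
  t=1 PE[1][1]: acc=0 h=0 v=0
  t=2 PE[0][1]: acc=97 h=8 v=6
  t=2 PE[1][0]: acc=32 h=6 v=3
  t=2 PE[1][1]: acc=49 h=7 v=7
  t=3 PE[0][1]: acc=97 h=0 v=0
  t=3 PE[1][0]: acc=32 h=0 v=0
  t=3 PE[1][1]: acc=85 h=6 v=6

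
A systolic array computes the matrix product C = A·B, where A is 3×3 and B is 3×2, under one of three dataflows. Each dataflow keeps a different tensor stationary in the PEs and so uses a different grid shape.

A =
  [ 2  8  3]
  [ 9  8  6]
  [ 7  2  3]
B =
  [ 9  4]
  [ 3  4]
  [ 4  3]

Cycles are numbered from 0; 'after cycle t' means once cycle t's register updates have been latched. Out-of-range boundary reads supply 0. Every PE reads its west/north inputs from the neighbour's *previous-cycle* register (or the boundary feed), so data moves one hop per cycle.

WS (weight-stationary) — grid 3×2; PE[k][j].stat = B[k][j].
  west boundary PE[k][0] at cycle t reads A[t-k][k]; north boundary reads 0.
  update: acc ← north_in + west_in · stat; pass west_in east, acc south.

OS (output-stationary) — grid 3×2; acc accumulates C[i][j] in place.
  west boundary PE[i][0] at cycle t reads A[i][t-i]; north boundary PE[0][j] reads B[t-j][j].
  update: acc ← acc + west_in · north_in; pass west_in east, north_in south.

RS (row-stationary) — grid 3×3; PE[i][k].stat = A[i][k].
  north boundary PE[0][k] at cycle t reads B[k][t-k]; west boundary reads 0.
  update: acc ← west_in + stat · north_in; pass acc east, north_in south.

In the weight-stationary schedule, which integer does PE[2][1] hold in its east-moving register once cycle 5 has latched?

WS 3×2: PE[2][1] cycle-by-cycle (with neighbour feeds):
  step 0 · PE1,1: acc=0; fwd→0 fwd↓0
  step 0 · PE2,0: acc=0; fwd→0 fwd↓0
  step 0 · PE2,1: acc=0; fwd→0 fwd↓0
  step 1 · PE1,1: acc=0; fwd→0 fwd↓0
  step 1 · PE2,0: acc=0; fwd→0 fwd↓0
  step 1 · PE2,1: acc=0; fwd→0 fwd↓0
  step 2 · PE1,1: acc=40; fwd→8 fwd↓40
  step 2 · PE2,0: acc=54; fwd→3 fwd↓54
  step 2 · PE2,1: acc=0; fwd→0 fwd↓0
  step 3 · PE1,1: acc=68; fwd→8 fwd↓68
  step 3 · PE2,0: acc=129; fwd→6 fwd↓129
  step 3 · PE2,1: acc=49; fwd→3 fwd↓49
  step 4 · PE1,1: acc=36; fwd→2 fwd↓36
  step 4 · PE2,0: acc=81; fwd→3 fwd↓81
  step 4 · PE2,1: acc=86; fwd→6 fwd↓86
  step 5 · PE1,1: acc=0; fwd→0 fwd↓0
  step 5 · PE2,0: acc=0; fwd→0 fwd↓0
  step 5 · PE2,1: acc=45; fwd→3 fwd↓45

register = 3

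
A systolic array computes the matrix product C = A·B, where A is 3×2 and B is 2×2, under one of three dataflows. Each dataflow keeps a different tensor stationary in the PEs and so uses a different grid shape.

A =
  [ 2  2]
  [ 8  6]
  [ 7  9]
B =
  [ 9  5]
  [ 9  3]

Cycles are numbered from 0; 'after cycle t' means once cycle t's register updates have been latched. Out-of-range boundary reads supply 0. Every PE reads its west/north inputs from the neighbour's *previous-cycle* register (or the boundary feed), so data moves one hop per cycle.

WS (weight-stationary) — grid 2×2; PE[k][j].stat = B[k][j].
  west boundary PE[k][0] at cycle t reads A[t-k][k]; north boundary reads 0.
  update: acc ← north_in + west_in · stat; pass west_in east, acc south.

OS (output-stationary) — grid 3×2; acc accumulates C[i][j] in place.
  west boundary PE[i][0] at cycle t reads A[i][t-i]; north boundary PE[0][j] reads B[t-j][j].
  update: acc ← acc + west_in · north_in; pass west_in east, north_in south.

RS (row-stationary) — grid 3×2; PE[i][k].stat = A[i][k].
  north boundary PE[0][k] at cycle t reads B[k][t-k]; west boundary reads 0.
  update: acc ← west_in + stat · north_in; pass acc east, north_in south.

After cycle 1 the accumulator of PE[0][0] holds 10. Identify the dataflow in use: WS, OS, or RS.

Under WS (2×2), PE[0][0]:
  @0  [0,0]  acc 18  |  →2  ↓18
  @1  [0,0]  acc 72  |  →8  ↓72
Under OS (3×2), PE[0][0]:
  @0  [0,0]  acc 18  |  →2  ↓9
  @1  [0,0]  acc 36  |  →2  ↓9
Under RS (3×2), PE[0][0]:
  @0  [0,0]  acc 18  |  →18  ↓9
  @1  [0,0]  acc 10  |  →10  ↓5

dataflow = RS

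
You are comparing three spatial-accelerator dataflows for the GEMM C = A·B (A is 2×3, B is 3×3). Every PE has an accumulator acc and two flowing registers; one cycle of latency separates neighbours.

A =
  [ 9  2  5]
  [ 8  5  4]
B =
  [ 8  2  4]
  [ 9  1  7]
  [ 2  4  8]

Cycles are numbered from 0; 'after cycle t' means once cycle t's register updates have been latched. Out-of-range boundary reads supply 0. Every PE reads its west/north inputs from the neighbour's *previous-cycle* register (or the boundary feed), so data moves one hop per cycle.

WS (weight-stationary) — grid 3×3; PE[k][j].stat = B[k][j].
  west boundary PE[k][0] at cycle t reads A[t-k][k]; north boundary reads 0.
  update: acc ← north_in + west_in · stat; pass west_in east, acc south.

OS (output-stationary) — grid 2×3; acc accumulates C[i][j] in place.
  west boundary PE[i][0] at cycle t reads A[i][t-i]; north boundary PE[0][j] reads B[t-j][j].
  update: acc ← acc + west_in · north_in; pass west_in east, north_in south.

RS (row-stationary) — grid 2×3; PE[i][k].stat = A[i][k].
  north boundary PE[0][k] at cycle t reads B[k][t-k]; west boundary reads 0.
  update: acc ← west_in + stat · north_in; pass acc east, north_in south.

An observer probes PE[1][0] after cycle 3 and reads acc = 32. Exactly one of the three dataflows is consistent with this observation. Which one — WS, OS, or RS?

dataflow = RS

— WS: 3×3; PE[1][0] trace:
  @0  [1,0]  acc 0  |  →0  ↓0
  @1  [1,0]  acc 90  |  →2  ↓90
  @2  [1,0]  acc 109  |  →5  ↓109
  @3  [1,0]  acc 0  |  →0  ↓0
— OS: 2×3; PE[1][0] trace:
  @0  [1,0]  acc 0  |  →0  ↓0
  @1  [1,0]  acc 64  |  →8  ↓8
  @2  [1,0]  acc 109  |  →5  ↓9
  @3  [1,0]  acc 117  |  →4  ↓2
— RS: 2×3; PE[1][0] trace:
  @0  [1,0]  acc 0  |  →0  ↓0
  @1  [1,0]  acc 64  |  →64  ↓8
  @2  [1,0]  acc 16  |  →16  ↓2
  @3  [1,0]  acc 32  |  →32  ↓4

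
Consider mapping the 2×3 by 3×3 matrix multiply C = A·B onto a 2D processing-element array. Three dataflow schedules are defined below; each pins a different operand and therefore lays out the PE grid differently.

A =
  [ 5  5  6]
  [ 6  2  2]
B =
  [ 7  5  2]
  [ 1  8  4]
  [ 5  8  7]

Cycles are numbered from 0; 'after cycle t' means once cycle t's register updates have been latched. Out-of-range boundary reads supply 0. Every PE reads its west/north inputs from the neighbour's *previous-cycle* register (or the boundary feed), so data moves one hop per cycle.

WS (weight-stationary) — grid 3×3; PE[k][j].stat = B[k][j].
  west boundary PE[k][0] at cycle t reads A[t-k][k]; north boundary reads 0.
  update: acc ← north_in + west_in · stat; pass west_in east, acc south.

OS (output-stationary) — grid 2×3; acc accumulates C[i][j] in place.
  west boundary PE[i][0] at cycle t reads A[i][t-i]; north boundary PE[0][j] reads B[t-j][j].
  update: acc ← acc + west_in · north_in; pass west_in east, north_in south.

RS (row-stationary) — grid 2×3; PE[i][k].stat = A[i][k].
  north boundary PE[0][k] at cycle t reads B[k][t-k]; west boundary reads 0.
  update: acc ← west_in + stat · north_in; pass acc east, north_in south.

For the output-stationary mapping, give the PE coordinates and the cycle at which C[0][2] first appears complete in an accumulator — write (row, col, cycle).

OS — PE[0][2] is where C[0][2] collects:
  0: (0,2).acc=0  regs=<0,0>
  1: (0,2).acc=0  regs=<0,0>
  2: (0,2).acc=10  regs=<5,2>
  3: (0,2).acc=30  regs=<5,4>
  4: (0,2).acc=72  regs=<6,7>

(row, col, cycle) = (0, 2, 4)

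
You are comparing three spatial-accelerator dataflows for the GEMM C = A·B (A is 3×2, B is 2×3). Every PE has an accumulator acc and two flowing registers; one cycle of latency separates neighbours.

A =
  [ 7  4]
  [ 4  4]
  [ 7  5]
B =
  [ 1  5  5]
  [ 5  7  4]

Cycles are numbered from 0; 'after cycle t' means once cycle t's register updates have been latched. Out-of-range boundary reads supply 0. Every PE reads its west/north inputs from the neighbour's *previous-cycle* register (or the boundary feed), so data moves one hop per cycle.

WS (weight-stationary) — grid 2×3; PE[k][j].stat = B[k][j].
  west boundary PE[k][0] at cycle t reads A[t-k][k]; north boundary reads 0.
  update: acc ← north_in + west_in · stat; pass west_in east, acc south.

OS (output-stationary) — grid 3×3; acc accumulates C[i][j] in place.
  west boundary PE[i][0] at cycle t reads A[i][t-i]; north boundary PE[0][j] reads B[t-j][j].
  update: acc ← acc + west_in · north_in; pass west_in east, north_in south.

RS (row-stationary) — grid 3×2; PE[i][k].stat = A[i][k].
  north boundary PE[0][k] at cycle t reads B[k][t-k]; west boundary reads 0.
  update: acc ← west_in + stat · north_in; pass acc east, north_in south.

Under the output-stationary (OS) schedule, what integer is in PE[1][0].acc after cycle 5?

Tracing OS — 3×3 array, target PE[1][0]:
  step 0 · PE0,0: acc=7; fwd→7 fwd↓1
  step 0 · PE1,0: acc=0; fwd→0 fwd↓0
  step 1 · PE0,0: acc=27; fwd→4 fwd↓5
  step 1 · PE1,0: acc=4; fwd→4 fwd↓1
  step 2 · PE0,0: acc=27; fwd→0 fwd↓0
  step 2 · PE1,0: acc=24; fwd→4 fwd↓5
  step 3 · PE0,0: acc=27; fwd→0 fwd↓0
  step 3 · PE1,0: acc=24; fwd→0 fwd↓0
  step 4 · PE0,0: acc=27; fwd→0 fwd↓0
  step 4 · PE1,0: acc=24; fwd→0 fwd↓0
  step 5 · PE0,0: acc=27; fwd→0 fwd↓0
  step 5 · PE1,0: acc=24; fwd→0 fwd↓0

PE[1][0].acc = 24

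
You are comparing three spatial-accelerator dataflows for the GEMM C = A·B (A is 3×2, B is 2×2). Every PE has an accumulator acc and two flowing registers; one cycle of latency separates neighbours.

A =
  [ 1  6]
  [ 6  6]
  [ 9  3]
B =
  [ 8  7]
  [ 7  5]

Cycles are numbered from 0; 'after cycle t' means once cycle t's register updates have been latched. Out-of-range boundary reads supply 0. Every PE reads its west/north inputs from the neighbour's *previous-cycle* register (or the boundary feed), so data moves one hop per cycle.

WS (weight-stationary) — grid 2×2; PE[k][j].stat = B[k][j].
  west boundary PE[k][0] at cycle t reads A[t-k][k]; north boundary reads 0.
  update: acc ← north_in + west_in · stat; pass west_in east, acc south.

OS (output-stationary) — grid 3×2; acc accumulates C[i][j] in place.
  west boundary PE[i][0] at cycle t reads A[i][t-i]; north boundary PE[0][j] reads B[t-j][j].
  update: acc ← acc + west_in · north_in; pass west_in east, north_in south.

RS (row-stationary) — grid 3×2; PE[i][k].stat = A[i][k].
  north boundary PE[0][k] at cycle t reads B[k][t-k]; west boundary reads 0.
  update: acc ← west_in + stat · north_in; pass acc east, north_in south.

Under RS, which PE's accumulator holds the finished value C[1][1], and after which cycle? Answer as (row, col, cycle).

Under RS, C[1][1] lands at PE[1][1]:
  @0  [1,1]  acc 0  |  →0  ↓0
  @1  [1,1]  acc 0  |  →0  ↓0
  @2  [1,1]  acc 90  |  →90  ↓7
  @3  [1,1]  acc 72  |  →72  ↓5

(row, col, cycle) = (1, 1, 3)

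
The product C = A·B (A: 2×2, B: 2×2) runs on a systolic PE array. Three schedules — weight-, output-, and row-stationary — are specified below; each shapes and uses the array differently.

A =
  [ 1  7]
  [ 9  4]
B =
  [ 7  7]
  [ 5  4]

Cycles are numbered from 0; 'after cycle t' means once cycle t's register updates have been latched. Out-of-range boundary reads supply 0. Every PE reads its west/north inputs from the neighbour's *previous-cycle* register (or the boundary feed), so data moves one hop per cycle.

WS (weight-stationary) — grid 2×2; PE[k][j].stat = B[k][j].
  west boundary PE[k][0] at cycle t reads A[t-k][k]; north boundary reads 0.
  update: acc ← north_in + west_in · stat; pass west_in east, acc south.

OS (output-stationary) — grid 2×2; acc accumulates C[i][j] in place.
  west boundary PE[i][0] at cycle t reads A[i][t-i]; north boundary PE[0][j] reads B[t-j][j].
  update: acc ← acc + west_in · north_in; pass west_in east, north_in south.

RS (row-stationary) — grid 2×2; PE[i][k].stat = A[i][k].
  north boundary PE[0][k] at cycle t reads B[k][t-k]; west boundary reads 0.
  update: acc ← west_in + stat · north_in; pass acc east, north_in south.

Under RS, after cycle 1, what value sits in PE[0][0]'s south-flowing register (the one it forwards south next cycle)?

register = 7

RS (2×2). Following PE[0][0] plus its west/north inputs:
  after 0 — PE[0][0] acc=7, pass-E 7, pass-S 7
  after 1 — PE[0][0] acc=7, pass-E 7, pass-S 7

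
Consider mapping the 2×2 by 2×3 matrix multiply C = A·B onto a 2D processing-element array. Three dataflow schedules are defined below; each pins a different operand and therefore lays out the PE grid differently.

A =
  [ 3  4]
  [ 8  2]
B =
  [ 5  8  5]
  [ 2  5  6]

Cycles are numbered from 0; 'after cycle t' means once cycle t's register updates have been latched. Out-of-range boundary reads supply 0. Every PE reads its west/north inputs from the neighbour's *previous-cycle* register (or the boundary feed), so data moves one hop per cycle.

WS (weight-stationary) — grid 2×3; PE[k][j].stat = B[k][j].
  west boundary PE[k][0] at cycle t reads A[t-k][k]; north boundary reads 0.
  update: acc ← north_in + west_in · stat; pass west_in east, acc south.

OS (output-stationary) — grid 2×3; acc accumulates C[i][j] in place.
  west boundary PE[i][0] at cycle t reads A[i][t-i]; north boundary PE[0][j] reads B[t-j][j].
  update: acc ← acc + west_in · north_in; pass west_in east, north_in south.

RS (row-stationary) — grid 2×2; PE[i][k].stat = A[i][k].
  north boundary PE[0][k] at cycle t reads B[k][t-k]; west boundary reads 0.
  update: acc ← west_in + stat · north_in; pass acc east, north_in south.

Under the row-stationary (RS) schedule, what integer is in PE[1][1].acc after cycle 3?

Tracing RS — 2×2 array, target PE[1][1]:
  @0  [0,1]  acc 0  |  →0  ↓0
  @0  [1,0]  acc 0  |  →0  ↓0
  @0  [1,1]  acc 0  |  →0  ↓0
  @1  [0,1]  acc 23  |  →23  ↓2
  @1  [1,0]  acc 40  |  →40  ↓5
  @1  [1,1]  acc 0  |  →0  ↓0
  @2  [0,1]  acc 44  |  →44  ↓5
  @2  [1,0]  acc 64  |  →64  ↓8
  @2  [1,1]  acc 44  |  →44  ↓2
  @3  [0,1]  acc 39  |  →39  ↓6
  @3  [1,0]  acc 40  |  →40  ↓5
  @3  [1,1]  acc 74  |  →74  ↓5

PE[1][1].acc = 74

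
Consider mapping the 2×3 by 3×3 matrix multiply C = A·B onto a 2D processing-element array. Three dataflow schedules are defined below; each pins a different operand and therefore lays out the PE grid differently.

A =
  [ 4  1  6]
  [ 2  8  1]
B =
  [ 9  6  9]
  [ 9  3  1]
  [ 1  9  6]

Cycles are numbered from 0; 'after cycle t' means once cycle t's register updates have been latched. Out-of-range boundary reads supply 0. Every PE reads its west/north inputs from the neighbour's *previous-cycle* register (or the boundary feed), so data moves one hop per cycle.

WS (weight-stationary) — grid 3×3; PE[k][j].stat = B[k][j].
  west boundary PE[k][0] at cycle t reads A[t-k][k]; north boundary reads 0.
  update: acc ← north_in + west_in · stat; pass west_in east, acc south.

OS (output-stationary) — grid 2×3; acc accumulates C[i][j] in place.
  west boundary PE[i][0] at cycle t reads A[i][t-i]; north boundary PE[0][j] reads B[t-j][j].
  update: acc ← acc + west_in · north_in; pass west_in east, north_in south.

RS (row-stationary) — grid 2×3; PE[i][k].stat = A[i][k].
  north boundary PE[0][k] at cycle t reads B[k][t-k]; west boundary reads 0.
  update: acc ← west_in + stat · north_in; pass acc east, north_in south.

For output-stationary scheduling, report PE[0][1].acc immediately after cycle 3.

PE[0][1].acc = 81

Tracing OS — 2×3 array, target PE[0][1]:
  after 0 — PE[0][0] acc=36, pass-E 4, pass-S 9
  after 0 — PE[0][1] acc=0, pass-E 0, pass-S 0
  after 1 — PE[0][0] acc=45, pass-E 1, pass-S 9
  after 1 — PE[0][1] acc=24, pass-E 4, pass-S 6
  after 2 — PE[0][0] acc=51, pass-E 6, pass-S 1
  after 2 — PE[0][1] acc=27, pass-E 1, pass-S 3
  after 3 — PE[0][0] acc=51, pass-E 0, pass-S 0
  after 3 — PE[0][1] acc=81, pass-E 6, pass-S 9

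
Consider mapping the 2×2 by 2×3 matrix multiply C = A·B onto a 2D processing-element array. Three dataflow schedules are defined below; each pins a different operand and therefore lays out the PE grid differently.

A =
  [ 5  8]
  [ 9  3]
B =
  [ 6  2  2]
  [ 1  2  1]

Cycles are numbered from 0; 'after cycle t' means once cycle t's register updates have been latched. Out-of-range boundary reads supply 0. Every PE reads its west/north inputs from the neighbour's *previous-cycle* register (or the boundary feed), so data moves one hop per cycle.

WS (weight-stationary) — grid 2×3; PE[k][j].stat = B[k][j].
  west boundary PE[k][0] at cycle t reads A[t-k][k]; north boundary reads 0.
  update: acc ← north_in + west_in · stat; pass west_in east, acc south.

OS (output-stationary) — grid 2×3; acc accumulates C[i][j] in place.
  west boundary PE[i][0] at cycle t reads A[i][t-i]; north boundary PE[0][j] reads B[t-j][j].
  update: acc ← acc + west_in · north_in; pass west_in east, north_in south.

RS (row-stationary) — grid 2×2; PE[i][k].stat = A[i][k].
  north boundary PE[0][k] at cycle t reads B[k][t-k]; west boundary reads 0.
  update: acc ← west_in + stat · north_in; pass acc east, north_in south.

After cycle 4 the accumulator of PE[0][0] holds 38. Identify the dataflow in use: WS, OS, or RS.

dataflow = OS

— WS: 2×3; PE[0][0] trace:
  t=0 PE[0][0]: acc=30 h=5 v=30
  t=1 PE[0][0]: acc=54 h=9 v=54
  t=2 PE[0][0]: acc=0 h=0 v=0
  t=3 PE[0][0]: acc=0 h=0 v=0
  t=4 PE[0][0]: acc=0 h=0 v=0
— OS: 2×3; PE[0][0] trace:
  t=0 PE[0][0]: acc=30 h=5 v=6
  t=1 PE[0][0]: acc=38 h=8 v=1
  t=2 PE[0][0]: acc=38 h=0 v=0
  t=3 PE[0][0]: acc=38 h=0 v=0
  t=4 PE[0][0]: acc=38 h=0 v=0
— RS: 2×2; PE[0][0] trace:
  t=0 PE[0][0]: acc=30 h=30 v=6
  t=1 PE[0][0]: acc=10 h=10 v=2
  t=2 PE[0][0]: acc=10 h=10 v=2
  t=3 PE[0][0]: acc=0 h=0 v=0
  t=4 PE[0][0]: acc=0 h=0 v=0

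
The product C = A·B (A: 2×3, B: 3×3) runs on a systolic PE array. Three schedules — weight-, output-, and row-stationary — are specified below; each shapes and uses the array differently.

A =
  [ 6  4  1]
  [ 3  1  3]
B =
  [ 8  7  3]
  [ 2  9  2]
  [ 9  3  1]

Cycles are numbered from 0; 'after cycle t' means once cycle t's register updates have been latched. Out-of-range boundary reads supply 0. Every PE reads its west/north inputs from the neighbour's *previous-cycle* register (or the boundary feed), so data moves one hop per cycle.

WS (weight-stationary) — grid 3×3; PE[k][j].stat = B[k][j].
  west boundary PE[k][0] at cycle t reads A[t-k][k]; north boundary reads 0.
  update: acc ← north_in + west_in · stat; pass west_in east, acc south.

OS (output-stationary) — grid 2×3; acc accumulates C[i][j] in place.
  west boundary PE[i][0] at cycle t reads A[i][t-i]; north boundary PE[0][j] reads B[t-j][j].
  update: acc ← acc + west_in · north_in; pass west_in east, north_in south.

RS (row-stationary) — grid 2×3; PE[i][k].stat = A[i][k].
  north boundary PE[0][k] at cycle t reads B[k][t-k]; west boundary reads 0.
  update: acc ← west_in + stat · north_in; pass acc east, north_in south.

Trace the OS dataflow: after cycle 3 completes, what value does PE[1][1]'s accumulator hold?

OS on a 2×3 grid — tracing PE[1][1] and its feeders:
  [0] (0,1) acc=0 (h:0 v:0)
  [0] (1,0) acc=0 (h:0 v:0)
  [0] (1,1) acc=0 (h:0 v:0)
  [1] (0,1) acc=42 (h:6 v:7)
  [1] (1,0) acc=24 (h:3 v:8)
  [1] (1,1) acc=0 (h:0 v:0)
  [2] (0,1) acc=78 (h:4 v:9)
  [2] (1,0) acc=26 (h:1 v:2)
  [2] (1,1) acc=21 (h:3 v:7)
  [3] (0,1) acc=81 (h:1 v:3)
  [3] (1,0) acc=53 (h:3 v:9)
  [3] (1,1) acc=30 (h:1 v:9)

PE[1][1].acc = 30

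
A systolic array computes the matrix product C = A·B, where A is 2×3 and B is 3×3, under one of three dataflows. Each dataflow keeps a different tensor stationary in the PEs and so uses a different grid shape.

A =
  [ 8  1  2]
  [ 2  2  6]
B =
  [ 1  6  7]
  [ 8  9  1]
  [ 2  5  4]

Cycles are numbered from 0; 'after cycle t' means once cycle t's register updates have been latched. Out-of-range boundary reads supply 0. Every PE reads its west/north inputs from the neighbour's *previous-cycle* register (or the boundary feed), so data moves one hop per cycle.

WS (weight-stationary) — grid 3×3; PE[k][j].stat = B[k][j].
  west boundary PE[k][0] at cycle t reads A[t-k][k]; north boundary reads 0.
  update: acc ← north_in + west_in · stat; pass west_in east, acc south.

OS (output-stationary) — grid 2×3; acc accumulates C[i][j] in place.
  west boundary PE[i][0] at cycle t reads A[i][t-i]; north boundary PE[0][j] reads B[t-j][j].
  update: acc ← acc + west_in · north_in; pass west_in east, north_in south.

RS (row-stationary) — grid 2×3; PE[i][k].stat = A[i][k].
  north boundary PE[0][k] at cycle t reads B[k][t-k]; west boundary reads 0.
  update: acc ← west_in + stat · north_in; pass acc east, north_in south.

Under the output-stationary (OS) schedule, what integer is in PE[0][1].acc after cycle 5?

PE[0][1].acc = 67

OS 2×3: PE[0][1] cycle-by-cycle (with neighbour feeds):
  c0 r0c0: 8 / 8 / 1
  c0 r0c1: 0 / 0 / 0
  c1 r0c0: 16 / 1 / 8
  c1 r0c1: 48 / 8 / 6
  c2 r0c0: 20 / 2 / 2
  c2 r0c1: 57 / 1 / 9
  c3 r0c0: 20 / 0 / 0
  c3 r0c1: 67 / 2 / 5
  c4 r0c0: 20 / 0 / 0
  c4 r0c1: 67 / 0 / 0
  c5 r0c0: 20 / 0 / 0
  c5 r0c1: 67 / 0 / 0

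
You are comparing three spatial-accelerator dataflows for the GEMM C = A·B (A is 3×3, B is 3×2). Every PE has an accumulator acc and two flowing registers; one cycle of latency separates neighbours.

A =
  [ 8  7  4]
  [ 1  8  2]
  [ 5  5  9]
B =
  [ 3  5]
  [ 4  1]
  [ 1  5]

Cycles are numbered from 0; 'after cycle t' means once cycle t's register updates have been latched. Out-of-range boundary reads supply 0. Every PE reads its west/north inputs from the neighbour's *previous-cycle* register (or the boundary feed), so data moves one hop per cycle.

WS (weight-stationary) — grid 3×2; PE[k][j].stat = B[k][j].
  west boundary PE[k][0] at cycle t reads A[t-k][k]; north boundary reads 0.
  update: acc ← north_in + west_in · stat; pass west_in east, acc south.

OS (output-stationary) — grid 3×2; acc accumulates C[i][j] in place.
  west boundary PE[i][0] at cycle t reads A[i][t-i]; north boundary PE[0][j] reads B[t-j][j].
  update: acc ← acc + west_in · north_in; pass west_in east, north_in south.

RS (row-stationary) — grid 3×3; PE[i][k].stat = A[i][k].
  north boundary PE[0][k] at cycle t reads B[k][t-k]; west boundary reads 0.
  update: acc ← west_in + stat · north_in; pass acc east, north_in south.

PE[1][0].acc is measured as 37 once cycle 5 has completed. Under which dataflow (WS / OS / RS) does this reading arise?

dataflow = OS

Under WS (3×2), PE[1][0]:
  [0] (1,0) acc=0 (h:0 v:0)
  [1] (1,0) acc=52 (h:7 v:52)
  [2] (1,0) acc=35 (h:8 v:35)
  [3] (1,0) acc=35 (h:5 v:35)
  [4] (1,0) acc=0 (h:0 v:0)
  [5] (1,0) acc=0 (h:0 v:0)
Under OS (3×2), PE[1][0]:
  [0] (1,0) acc=0 (h:0 v:0)
  [1] (1,0) acc=3 (h:1 v:3)
  [2] (1,0) acc=35 (h:8 v:4)
  [3] (1,0) acc=37 (h:2 v:1)
  [4] (1,0) acc=37 (h:0 v:0)
  [5] (1,0) acc=37 (h:0 v:0)
Under RS (3×3), PE[1][0]:
  [0] (1,0) acc=0 (h:0 v:0)
  [1] (1,0) acc=3 (h:3 v:3)
  [2] (1,0) acc=5 (h:5 v:5)
  [3] (1,0) acc=0 (h:0 v:0)
  [4] (1,0) acc=0 (h:0 v:0)
  [5] (1,0) acc=0 (h:0 v:0)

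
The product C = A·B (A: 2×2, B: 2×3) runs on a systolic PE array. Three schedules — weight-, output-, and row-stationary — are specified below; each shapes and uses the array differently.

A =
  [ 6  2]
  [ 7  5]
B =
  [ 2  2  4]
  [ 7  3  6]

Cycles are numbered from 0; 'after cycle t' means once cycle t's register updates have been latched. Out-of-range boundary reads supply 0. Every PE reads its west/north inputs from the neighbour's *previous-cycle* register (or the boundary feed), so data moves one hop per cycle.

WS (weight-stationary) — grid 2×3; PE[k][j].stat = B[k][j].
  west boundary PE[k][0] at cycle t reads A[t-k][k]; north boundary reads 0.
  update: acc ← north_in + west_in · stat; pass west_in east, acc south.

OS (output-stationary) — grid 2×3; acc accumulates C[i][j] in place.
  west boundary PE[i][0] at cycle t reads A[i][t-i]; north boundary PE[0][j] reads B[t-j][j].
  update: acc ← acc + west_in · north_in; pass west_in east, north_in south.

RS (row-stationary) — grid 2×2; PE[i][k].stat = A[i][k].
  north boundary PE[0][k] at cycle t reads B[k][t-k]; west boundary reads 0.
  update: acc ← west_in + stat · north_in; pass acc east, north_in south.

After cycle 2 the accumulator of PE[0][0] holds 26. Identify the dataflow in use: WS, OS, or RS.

WS [2×3] PE[0][0] across cycles:
  step 0 · PE0,0: acc=12; fwd→6 fwd↓12
  step 1 · PE0,0: acc=14; fwd→7 fwd↓14
  step 2 · PE0,0: acc=0; fwd→0 fwd↓0
OS [2×3] PE[0][0] across cycles:
  step 0 · PE0,0: acc=12; fwd→6 fwd↓2
  step 1 · PE0,0: acc=26; fwd→2 fwd↓7
  step 2 · PE0,0: acc=26; fwd→0 fwd↓0
RS [2×2] PE[0][0] across cycles:
  step 0 · PE0,0: acc=12; fwd→12 fwd↓2
  step 1 · PE0,0: acc=12; fwd→12 fwd↓2
  step 2 · PE0,0: acc=24; fwd→24 fwd↓4

dataflow = OS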